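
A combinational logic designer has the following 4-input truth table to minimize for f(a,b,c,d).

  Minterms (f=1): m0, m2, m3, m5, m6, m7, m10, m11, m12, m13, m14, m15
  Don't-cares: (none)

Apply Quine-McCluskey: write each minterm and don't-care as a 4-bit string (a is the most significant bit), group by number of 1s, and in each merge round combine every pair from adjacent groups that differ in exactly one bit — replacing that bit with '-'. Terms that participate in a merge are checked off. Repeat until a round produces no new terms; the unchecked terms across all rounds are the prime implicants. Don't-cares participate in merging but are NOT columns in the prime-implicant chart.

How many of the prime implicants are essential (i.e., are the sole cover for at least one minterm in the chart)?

4

[col 0] 0000*, 0010*, 0011*, 0101*, 0110*, 0111*, 1010*, 1011*, 1100*, 1101*, 1110*, 1111*
[col 1] -010*, -011*, -101*, -110*, -111*, 0-10*, 0-11*, 00-0, 001-*, 01-1*, 011-*, 1-10*, 1-11*, 101-*, 11-0*, 11-1*, 110-*, 111-*
[col 2] --10*, --11*, -01-*, -1-1, -11-*, 0-1-*, 1-1-*, 11--
[col 3] --1-
Prime implicants: --1-, -1-1, 00-0, 11--
PI chart (minterm → PIs covering it):
  0 | 00-0  (sole → essential)
  2 | --1-,00-0
  3 | --1-  (sole → essential)
  5 | -1-1  (sole → essential)
  6 | --1-  (sole → essential)
  7 | --1-,-1-1
  10 | --1-  (sole → essential)
  11 | --1-  (sole → essential)
  12 | 11--  (sole → essential)
  13 | -1-1,11--
  14 | --1-,11--
  15 | --1-,-1-1,11--
Essential prime implicants: --1-, -1-1, 00-0, 11--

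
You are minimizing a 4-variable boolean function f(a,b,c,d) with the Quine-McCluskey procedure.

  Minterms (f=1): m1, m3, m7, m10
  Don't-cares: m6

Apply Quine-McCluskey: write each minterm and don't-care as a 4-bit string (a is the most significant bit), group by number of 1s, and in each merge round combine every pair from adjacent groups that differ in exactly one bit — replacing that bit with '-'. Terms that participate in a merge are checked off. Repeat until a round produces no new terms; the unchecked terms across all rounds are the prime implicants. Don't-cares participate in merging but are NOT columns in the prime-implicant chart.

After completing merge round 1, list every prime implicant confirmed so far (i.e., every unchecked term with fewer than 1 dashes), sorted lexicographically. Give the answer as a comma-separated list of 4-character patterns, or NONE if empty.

Round 0: 0001✓ 0011✓ 0110✓ 0111✓ 1010
Round 1: 0-11 00-1 011-
PIs = {0-11, 00-1, 011-, 1010}

1010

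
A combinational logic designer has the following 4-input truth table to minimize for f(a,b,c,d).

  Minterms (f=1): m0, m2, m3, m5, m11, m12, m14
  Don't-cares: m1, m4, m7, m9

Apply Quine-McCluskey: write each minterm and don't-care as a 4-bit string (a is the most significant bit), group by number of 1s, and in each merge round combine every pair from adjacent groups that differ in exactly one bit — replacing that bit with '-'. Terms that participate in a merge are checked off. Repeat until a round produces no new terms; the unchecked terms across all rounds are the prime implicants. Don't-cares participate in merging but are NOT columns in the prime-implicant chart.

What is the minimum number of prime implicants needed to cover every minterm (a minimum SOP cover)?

4

Round 0: 0000✓ 0001✓ 0010✓ 0011✓ 0100✓ 0101✓ 0111✓ 1001✓ 1011✓ 1100✓ 1110✓
Round 1: -001✓ -011✓ -100 0-00✓ 0-01✓ 0-11✓ 00-0✓ 00-1✓ 000-✓ 001-✓ 01-1✓ 010-✓ 10-1✓ 11-0
Round 2: -0-1 0--1 0-0- 00--
PIs = {-0-1, -100, 0--1, 0-0-, 00--, 11-0}
Coverage chart:
  m0: 0-0-,00--
  m2: 00-- ←essential
  m3: -0-1,0--1,00--
  m5: 0--1,0-0-
  m11: -0-1 ←essential
  m12: -100,11-0
  m14: 11-0 ←essential
Essential: -0-1, 00--, 11-0
Petrick residual → 0--1
Min cover (4 terms): b'd + a'd + a'b' + abd'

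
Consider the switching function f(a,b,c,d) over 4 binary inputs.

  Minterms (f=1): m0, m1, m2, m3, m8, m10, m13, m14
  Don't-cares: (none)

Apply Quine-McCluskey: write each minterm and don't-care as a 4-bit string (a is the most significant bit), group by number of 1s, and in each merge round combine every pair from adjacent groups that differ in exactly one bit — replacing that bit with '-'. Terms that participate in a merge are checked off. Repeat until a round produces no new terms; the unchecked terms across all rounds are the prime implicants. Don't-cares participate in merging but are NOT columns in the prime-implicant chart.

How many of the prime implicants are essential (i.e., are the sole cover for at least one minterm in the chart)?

4

[col 0] 0000*, 0001*, 0010*, 0011*, 1000*, 1010*, 1101, 1110*
[col 1] -000*, -010*, 00-0*, 00-1*, 000-*, 001-*, 1-10, 10-0*
[col 2] -0-0, 00--
Prime implicants: -0-0, 00--, 1-10, 1101
PI chart (minterm → PIs covering it):
  0 | -0-0,00--
  1 | 00--  (sole → essential)
  2 | -0-0,00--
  3 | 00--  (sole → essential)
  8 | -0-0  (sole → essential)
  10 | -0-0,1-10
  13 | 1101  (sole → essential)
  14 | 1-10  (sole → essential)
Essential prime implicants: -0-0, 00--, 1-10, 1101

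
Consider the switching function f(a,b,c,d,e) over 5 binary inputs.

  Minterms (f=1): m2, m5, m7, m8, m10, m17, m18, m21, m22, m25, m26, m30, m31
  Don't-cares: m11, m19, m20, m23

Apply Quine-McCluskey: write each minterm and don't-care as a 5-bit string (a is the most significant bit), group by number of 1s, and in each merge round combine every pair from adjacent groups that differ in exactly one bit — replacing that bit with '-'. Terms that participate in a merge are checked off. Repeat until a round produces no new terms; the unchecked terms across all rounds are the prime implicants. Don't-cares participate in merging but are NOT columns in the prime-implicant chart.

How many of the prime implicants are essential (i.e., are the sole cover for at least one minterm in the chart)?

5

size-2^0 implicants → 00010(✓)  00101(✓)  00111(✓)  01000(✓)  01010(✓)  01011(✓)  10001(✓)  10010(✓)  10011(✓)  10100(✓)  10101(✓)  10110(✓)  10111(✓)  11001(✓)  11010(✓)  11110(✓)  11111(✓)
size-2^1 implicants → -0010(✓)  -0101(✓)  -0111(✓)  -1010(✓)  0-010(✓)  001-1(✓)  010-0  0101-  1-001  1-010(✓)  1-110(✓)  1-111(✓)  10-01(✓)  10-10(✓)  10-11(✓)  100-1(✓)  1001-(✓)  101-0(✓)  101-1(✓)  1010-(✓)  1011-(✓)  11-10(✓)  1111-(✓)
size-2^2 implicants → --010  -01-1  1--10  1-11-  10--1  10-1-  101--
Unchecked terms (primes): --010, -01-1, 010-0, 0101-, 1--10, 1-001, 1-11-, 10--1, 10-1-, 101--
Minterm coverage:
  m2 ⊆ --010 [E]
  m5 ⊆ -01-1 [E]
  m7 ⊆ -01-1 [E]
  m8 ⊆ 010-0 [E]
  m10 ⊆ --010,010-0,0101-
  m17 ⊆ 1-001,10--1
  m18 ⊆ --010,1--10,10-1-
  m21 ⊆ -01-1,10--1,101--
  m22 ⊆ 1--10,1-11-,10-1-,101--
  m25 ⊆ 1-001 [E]
  m26 ⊆ --010,1--10
  m30 ⊆ 1--10,1-11-
  m31 ⊆ 1-11- [E]
E = {--010, -01-1, 010-0, 1-001, 1-11-}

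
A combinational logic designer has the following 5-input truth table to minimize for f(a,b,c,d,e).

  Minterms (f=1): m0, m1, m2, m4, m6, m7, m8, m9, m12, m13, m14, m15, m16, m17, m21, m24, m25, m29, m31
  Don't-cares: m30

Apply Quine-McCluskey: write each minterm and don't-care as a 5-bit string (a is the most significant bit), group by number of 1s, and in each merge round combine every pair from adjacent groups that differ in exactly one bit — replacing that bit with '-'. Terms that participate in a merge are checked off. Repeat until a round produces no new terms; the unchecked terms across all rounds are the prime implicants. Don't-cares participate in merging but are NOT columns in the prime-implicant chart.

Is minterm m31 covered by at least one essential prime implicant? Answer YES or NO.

Round 0: 00000✓ 00001✓ 00010✓ 00100✓ 00110✓ 00111✓ 01000✓ 01001✓ 01100✓ 01101✓ 01110✓ 01111✓ 10000✓ 10001✓ 10101✓ 11000✓ 11001✓ 11101✓ 11110✓ 11111✓
Round 1: -0000✓ -0001✓ -1000✓ -1001✓ -1101✓ -1110✓ -1111✓ 0-000✓ 0-001✓ 0-100✓ 0-110✓ 0-111✓ 00-00✓ 00-10✓ 000-0✓ 0000-✓ 001-0✓ 0011-✓ 01-00✓ 01-01✓ 0100-✓ 011-0✓ 011-1✓ 0110-✓ 0111-✓ 1-000✓ 1-001✓ 1-101✓ 10-01✓ 1000-✓ 11-01✓ 1100-✓ 111-1✓ 1111-✓
Round 2: --000✓ --001✓ -000-✓ -1-01 -100-✓ -11-1 -111- 0--00 0-00-✓ 0-1-0 0-11- 00--0 01-0- 011-- 1--01 1-00-✓
Round 3: --00-
PIs = {--00-, -1-01, -11-1, -111-, 0--00, 0-1-0, 0-11-, 00--0, 01-0-, 011--, 1--01}
Coverage chart:
  m0: --00-,0--00,00--0
  m1: --00- ←essential
  m2: 00--0 ←essential
  m4: 0--00,0-1-0,00--0
  m6: 0-1-0,0-11-,00--0
  m7: 0-11- ←essential
  m8: --00-,0--00,01-0-
  m9: --00-,-1-01,01-0-
  m12: 0--00,0-1-0,01-0-,011--
  m13: -1-01,-11-1,01-0-,011--
  m14: -111-,0-1-0,0-11-,011--
  m15: -11-1,-111-,0-11-,011--
  m16: --00- ←essential
  m17: --00-,1--01
  m21: 1--01 ←essential
  m24: --00- ←essential
  m25: --00-,-1-01,1--01
  m29: -1-01,-11-1,1--01
  m31: -11-1,-111-
Essential: --00-, 0-11-, 00--0, 1--01

NO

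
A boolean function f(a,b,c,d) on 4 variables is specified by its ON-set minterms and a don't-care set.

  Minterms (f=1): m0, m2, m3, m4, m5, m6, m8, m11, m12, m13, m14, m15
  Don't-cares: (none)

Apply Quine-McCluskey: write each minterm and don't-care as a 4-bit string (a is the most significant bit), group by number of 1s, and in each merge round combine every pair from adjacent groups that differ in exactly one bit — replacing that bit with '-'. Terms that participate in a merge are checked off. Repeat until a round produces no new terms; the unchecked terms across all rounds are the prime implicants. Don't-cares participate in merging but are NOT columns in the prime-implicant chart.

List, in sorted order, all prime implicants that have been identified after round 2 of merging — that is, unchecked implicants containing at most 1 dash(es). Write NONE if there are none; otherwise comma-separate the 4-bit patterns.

size-2^0 implicants → 0000(✓)  0010(✓)  0011(✓)  0100(✓)  0101(✓)  0110(✓)  1000(✓)  1011(✓)  1100(✓)  1101(✓)  1110(✓)  1111(✓)
size-2^1 implicants → -000(✓)  -011  -100(✓)  -101(✓)  -110(✓)  0-00(✓)  0-10(✓)  00-0(✓)  001-  01-0(✓)  010-(✓)  1-00(✓)  1-11  11-0(✓)  11-1(✓)  110-(✓)  111-(✓)
size-2^2 implicants → --00  -1-0  -10-  0--0  11--
Unchecked terms (primes): --00, -011, -1-0, -10-, 0--0, 001-, 1-11, 11--

-011, 001-, 1-11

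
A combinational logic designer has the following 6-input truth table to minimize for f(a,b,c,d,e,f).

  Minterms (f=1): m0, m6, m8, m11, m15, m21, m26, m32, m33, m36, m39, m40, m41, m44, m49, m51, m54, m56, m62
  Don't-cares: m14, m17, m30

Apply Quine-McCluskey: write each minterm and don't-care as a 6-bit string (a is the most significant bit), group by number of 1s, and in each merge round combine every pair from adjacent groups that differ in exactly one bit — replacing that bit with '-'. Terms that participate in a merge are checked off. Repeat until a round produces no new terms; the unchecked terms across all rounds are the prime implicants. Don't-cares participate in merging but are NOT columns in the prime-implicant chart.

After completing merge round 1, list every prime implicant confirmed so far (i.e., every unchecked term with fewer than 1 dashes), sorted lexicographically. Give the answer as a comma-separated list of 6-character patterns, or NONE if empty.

100111

size-2^0 implicants → 000000(✓)  000110(✓)  001000(✓)  001011(✓)  001110(✓)  001111(✓)  010001(✓)  010101(✓)  011010(✓)  011110(✓)  100000(✓)  100001(✓)  100100(✓)  100111  101000(✓)  101001(✓)  101100(✓)  110001(✓)  110011(✓)  110110(✓)  111000(✓)  111110(✓)
size-2^1 implicants → -00000(✓)  -01000(✓)  -10001  -11110  0-1110  00-000(✓)  00-110  001-11  00111-  010-01  011-10  1-0001  1-1000  10-000(✓)  10-001(✓)  10-100(✓)  100-00(✓)  10000-(✓)  101-00(✓)  10100-(✓)  11-110  1100-1
size-2^2 implicants → -0-000  10--00  10-00-
Unchecked terms (primes): -0-000, -10001, -11110, 0-1110, 00-110, 001-11, 00111-, 010-01, 011-10, 1-0001, 1-1000, 10--00, 10-00-, 100111, 11-110, 1100-1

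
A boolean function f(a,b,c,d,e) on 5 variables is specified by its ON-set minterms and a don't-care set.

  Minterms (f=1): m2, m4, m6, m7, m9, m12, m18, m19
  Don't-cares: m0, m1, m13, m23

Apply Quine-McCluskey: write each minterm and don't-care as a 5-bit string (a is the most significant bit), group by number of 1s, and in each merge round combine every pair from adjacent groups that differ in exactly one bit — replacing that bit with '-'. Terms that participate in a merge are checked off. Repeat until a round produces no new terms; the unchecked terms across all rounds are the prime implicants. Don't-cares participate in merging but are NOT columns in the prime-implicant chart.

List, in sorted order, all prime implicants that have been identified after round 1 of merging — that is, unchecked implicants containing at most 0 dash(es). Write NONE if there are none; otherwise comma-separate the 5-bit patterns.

NONE

size-2^0 implicants → 00000(✓)  00001(✓)  00010(✓)  00100(✓)  00110(✓)  00111(✓)  01001(✓)  01100(✓)  01101(✓)  10010(✓)  10011(✓)  10111(✓)
size-2^1 implicants → -0010  -0111  0-001  0-100  00-00(✓)  00-10(✓)  000-0(✓)  0000-  001-0(✓)  0011-  01-01  0110-  10-11  1001-
size-2^2 implicants → 00--0
Unchecked terms (primes): -0010, -0111, 0-001, 0-100, 00--0, 0000-, 0011-, 01-01, 0110-, 10-11, 1001-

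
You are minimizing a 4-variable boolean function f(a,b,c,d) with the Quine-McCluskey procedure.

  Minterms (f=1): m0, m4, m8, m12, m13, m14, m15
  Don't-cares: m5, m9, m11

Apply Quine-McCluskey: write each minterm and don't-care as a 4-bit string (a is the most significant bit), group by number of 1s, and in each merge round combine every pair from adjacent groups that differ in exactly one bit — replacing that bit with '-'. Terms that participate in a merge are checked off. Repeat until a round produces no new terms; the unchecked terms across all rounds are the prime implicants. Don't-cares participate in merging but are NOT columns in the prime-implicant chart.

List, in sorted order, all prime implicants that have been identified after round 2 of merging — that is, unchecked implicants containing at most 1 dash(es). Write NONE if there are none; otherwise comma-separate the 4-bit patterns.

NONE

size-2^0 implicants → 0000(✓)  0100(✓)  0101(✓)  1000(✓)  1001(✓)  1011(✓)  1100(✓)  1101(✓)  1110(✓)  1111(✓)
size-2^1 implicants → -000(✓)  -100(✓)  -101(✓)  0-00(✓)  010-(✓)  1-00(✓)  1-01(✓)  1-11(✓)  10-1(✓)  100-(✓)  11-0(✓)  11-1(✓)  110-(✓)  111-(✓)
size-2^2 implicants → --00  -10-  1--1  1-0-  11--
Unchecked terms (primes): --00, -10-, 1--1, 1-0-, 11--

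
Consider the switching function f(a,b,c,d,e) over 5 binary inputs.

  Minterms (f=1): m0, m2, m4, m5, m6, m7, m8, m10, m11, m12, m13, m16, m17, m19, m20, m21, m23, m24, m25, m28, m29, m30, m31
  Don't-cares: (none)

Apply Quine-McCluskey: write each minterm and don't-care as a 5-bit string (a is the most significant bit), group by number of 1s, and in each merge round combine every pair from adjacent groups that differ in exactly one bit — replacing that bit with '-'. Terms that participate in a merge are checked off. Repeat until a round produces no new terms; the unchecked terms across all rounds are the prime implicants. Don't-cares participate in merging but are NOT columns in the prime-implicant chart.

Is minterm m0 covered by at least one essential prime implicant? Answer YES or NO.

Round 0: 00000✓ 00010✓ 00100✓ 00101✓ 00110✓ 00111✓ 01000✓ 01010✓ 01011✓ 01100✓ 01101✓ 10000✓ 10001✓ 10011✓ 10100✓ 10101✓ 10111✓ 11000✓ 11001✓ 11100✓ 11101✓ 11110✓ 11111✓
Round 1: -0000✓ -0100✓ -0101✓ -0111✓ -1000✓ -1100✓ -1101✓ 0-000✓ 0-010✓ 0-100✓ 0-101✓ 00-00✓ 00-10✓ 000-0✓ 001-0✓ 001-1✓ 0010-✓ 0011-✓ 01-00✓ 010-0✓ 0101- 0110-✓ 1-000✓ 1-001✓ 1-100✓ 1-101✓ 1-111✓ 10-00✓ 10-01✓ 10-11✓ 100-1✓ 1000-✓ 101-1✓ 1010-✓ 11-00✓ 11-01✓ 1100-✓ 111-0✓ 111-1✓ 1110-✓ 1111-✓
Round 2: --000✓ --100✓ --101✓ -0-00✓ -01-1 -010-✓ -1-00✓ -110-✓ 0--00✓ 0-0-0 0-10-✓ 00--0 001-- 1--00✓ 1--01✓ 1-00-✓ 1-1-1 1-10-✓ 10--1 10-0-✓ 11-0-✓ 111--
Round 3: ---00 --10- 1--0-
PIs = {---00, --10-, -01-1, 0-0-0, 00--0, 001--, 0101-, 1--0-, 1-1-1, 10--1, 111--}
Coverage chart:
  m0: ---00,0-0-0,00--0
  m2: 0-0-0,00--0
  m4: ---00,--10-,00--0,001--
  m5: --10-,-01-1,001--
  m6: 00--0,001--
  m7: -01-1,001--
  m8: ---00,0-0-0
  m10: 0-0-0,0101-
  m11: 0101- ←essential
  m12: ---00,--10-
  m13: --10- ←essential
  m16: ---00,1--0-
  m17: 1--0-,10--1
  m19: 10--1 ←essential
  m20: ---00,--10-,1--0-
  m21: --10-,-01-1,1--0-,1-1-1,10--1
  m23: -01-1,1-1-1,10--1
  m24: ---00,1--0-
  m25: 1--0- ←essential
  m28: ---00,--10-,1--0-,111--
  m29: --10-,1--0-,1-1-1,111--
  m30: 111-- ←essential
  m31: 1-1-1,111--
Essential: --10-, 0101-, 1--0-, 10--1, 111--

NO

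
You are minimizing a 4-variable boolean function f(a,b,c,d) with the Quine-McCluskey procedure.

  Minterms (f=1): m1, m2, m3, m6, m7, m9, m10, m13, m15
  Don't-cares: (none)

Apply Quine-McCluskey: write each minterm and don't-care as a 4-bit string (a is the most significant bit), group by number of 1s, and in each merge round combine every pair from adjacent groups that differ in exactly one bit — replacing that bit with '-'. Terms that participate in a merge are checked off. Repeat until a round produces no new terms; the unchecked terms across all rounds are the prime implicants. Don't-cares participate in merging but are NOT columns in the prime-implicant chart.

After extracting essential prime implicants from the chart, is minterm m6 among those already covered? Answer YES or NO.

YES

size-2^0 implicants → 0001(✓)  0010(✓)  0011(✓)  0110(✓)  0111(✓)  1001(✓)  1010(✓)  1101(✓)  1111(✓)
size-2^1 implicants → -001  -010  -111  0-10(✓)  0-11(✓)  00-1  001-(✓)  011-(✓)  1-01  11-1
size-2^2 implicants → 0-1-
Unchecked terms (primes): -001, -010, -111, 0-1-, 00-1, 1-01, 11-1
Minterm coverage:
  m1 ⊆ -001,00-1
  m2 ⊆ -010,0-1-
  m3 ⊆ 0-1-,00-1
  m6 ⊆ 0-1- [E]
  m7 ⊆ -111,0-1-
  m9 ⊆ -001,1-01
  m10 ⊆ -010 [E]
  m13 ⊆ 1-01,11-1
  m15 ⊆ -111,11-1
E = {-010, 0-1-}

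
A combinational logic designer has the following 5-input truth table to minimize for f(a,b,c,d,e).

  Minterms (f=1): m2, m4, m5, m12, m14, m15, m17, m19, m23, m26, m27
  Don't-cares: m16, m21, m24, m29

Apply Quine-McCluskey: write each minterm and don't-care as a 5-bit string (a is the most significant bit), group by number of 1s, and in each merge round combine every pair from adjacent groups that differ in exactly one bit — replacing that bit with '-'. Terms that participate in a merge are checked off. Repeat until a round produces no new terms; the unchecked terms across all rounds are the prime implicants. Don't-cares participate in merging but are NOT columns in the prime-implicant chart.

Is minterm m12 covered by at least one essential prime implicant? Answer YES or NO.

NO

size-2^0 implicants → 00010  00100(✓)  00101(✓)  01100(✓)  01110(✓)  01111(✓)  10000(✓)  10001(✓)  10011(✓)  10101(✓)  10111(✓)  11000(✓)  11010(✓)  11011(✓)  11101(✓)
size-2^1 implicants → -0101  0-100  0010-  011-0  0111-  1-000  1-011  1-101  10-01(✓)  10-11(✓)  100-1(✓)  1000-  101-1(✓)  110-0  1101-
size-2^2 implicants → 10--1
Unchecked terms (primes): -0101, 0-100, 00010, 0010-, 011-0, 0111-, 1-000, 1-011, 1-101, 10--1, 1000-, 110-0, 1101-
Minterm coverage:
  m2 ⊆ 00010 [E]
  m4 ⊆ 0-100,0010-
  m5 ⊆ -0101,0010-
  m12 ⊆ 0-100,011-0
  m14 ⊆ 011-0,0111-
  m15 ⊆ 0111- [E]
  m17 ⊆ 10--1,1000-
  m19 ⊆ 1-011,10--1
  m23 ⊆ 10--1 [E]
  m26 ⊆ 110-0,1101-
  m27 ⊆ 1-011,1101-
E = {00010, 0111-, 10--1}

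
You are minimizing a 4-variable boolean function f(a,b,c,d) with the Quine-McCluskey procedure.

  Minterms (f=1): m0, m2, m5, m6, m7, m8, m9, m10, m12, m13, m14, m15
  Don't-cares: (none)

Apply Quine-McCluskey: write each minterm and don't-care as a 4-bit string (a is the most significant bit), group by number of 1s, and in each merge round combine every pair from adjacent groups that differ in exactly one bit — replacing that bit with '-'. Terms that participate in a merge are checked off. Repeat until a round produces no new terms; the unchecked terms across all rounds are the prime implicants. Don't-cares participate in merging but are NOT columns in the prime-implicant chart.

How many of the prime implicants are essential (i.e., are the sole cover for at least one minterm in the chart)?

[col 0] 0000*, 0010*, 0101*, 0110*, 0111*, 1000*, 1001*, 1010*, 1100*, 1101*, 1110*, 1111*
[col 1] -000*, -010*, -101*, -110*, -111*, 0-10*, 00-0*, 01-1*, 011-*, 1-00*, 1-01*, 1-10*, 10-0*, 100-*, 11-0*, 11-1*, 110-*, 111-*
[col 2] --10, -0-0, -1-1, -11-, 1--0, 1-0-, 11--
Prime implicants: --10, -0-0, -1-1, -11-, 1--0, 1-0-, 11--
PI chart (minterm → PIs covering it):
  0 | -0-0  (sole → essential)
  2 | --10,-0-0
  5 | -1-1  (sole → essential)
  6 | --10,-11-
  7 | -1-1,-11-
  8 | -0-0,1--0,1-0-
  9 | 1-0-  (sole → essential)
  10 | --10,-0-0,1--0
  12 | 1--0,1-0-,11--
  13 | -1-1,1-0-,11--
  14 | --10,-11-,1--0,11--
  15 | -1-1,-11-,11--
Essential prime implicants: -0-0, -1-1, 1-0-

3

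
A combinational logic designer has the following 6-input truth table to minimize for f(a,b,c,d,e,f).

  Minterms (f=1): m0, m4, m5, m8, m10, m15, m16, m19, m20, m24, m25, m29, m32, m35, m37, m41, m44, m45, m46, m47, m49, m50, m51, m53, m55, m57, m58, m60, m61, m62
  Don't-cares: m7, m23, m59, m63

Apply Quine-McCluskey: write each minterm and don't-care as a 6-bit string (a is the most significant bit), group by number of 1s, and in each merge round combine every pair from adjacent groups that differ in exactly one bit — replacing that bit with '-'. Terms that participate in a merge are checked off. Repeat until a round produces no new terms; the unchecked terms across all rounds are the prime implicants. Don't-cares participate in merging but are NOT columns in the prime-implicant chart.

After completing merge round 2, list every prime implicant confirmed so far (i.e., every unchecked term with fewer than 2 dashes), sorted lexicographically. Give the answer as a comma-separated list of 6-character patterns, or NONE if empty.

Round 0: 000000✓ 000100✓ 000101✓ 000111✓ 001000✓ 001010✓ 001111✓ 010000✓ 010011✓ 010100✓ 010111✓ 011000✓ 011001✓ 011101✓ 100000✓ 100011✓ 100101✓ 101001✓ 101100✓ 101101✓ 101110✓ 101111✓ 110001✓ 110010✓ 110011✓ 110101✓ 110111✓ 111001✓ 111010✓ 111011✓ 111100✓ 111101✓ 111110✓ 111111✓
Round 1: -00000 -00101 -01111 -10011✓ -10111✓ -11001✓ -11101✓ 0-0000✓ 0-0100✓ 0-0111 0-1000✓ 00-000✓ 00-111 000-00✓ 0001-1 00010- 0010-0 01-000✓ 010-00✓ 010-11✓ 011-01✓ 01100- 1-0011 1-0101✓ 1-1001✓ 1-1100✓ 1-1101✓ 1-1110✓ 1-1111✓ 10-101✓ 101-01✓ 1011-0✓ 1011-1✓ 10110-✓ 10111-✓ 11-001✓ 11-010✓ 11-011✓ 11-101✓ 11-111✓ 110-01✓ 110-11✓ 1100-1✓ 11001-✓ 1101-1✓ 111-01✓ 111-10✓ 111-11✓ 1110-1✓ 11101-✓ 1111-0✓ 1111-1✓ 11110-✓ 11111-✓
Round 2: -10-11 -11-01 0--000 0-0-00 1--101 1-1-01 1-11-0✓ 1-11-1✓ 1-110-✓ 1-111-✓ 1011--✓ 11--01✓ 11--11✓ 11-0-1✓ 11-01- 11-1-1✓ 110--1✓ 111--1✓ 111-1- 1111--✓
Round 3: 1-11-- 11---1
PIs = {-00000, -00101, -01111, -10-11, -11-01, 0--000, 0-0-00, 0-0111, 00-111, 0001-1, 00010-, 0010-0, 01100-, 1--101, 1-0011, 1-1-01, 1-11--, 11---1, 11-01-, 111-1-}

-00000, -00101, -01111, 0-0111, 00-111, 0001-1, 00010-, 0010-0, 01100-, 1-0011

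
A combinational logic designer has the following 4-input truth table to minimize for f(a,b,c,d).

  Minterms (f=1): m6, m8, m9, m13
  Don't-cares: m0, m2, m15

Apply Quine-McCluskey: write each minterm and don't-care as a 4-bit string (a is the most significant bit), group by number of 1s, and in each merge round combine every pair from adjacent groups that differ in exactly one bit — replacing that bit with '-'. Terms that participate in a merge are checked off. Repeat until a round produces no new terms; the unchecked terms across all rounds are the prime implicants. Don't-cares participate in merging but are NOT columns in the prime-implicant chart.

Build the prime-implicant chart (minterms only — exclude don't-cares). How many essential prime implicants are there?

1

size-2^0 implicants → 0000(✓)  0010(✓)  0110(✓)  1000(✓)  1001(✓)  1101(✓)  1111(✓)
size-2^1 implicants → -000  0-10  00-0  1-01  100-  11-1
Unchecked terms (primes): -000, 0-10, 00-0, 1-01, 100-, 11-1
Minterm coverage:
  m6 ⊆ 0-10 [E]
  m8 ⊆ -000,100-
  m9 ⊆ 1-01,100-
  m13 ⊆ 1-01,11-1
E = {0-10}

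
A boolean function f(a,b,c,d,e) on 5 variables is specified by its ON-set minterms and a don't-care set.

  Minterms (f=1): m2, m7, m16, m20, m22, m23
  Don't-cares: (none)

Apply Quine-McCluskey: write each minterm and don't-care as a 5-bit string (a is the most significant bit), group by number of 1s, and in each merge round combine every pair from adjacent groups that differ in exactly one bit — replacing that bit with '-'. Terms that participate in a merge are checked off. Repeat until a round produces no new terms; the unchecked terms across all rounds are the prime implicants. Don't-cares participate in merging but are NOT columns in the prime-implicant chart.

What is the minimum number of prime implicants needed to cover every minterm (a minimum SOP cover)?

4

Round 0: 00010 00111✓ 10000✓ 10100✓ 10110✓ 10111✓
Round 1: -0111 10-00 101-0 1011-
PIs = {-0111, 00010, 10-00, 101-0, 1011-}
Coverage chart:
  m2: 00010 ←essential
  m7: -0111 ←essential
  m16: 10-00 ←essential
  m20: 10-00,101-0
  m22: 101-0,1011-
  m23: -0111,1011-
Essential: -0111, 00010, 10-00
Petrick residual → 101-0
Min cover (4 terms): b'cde + a'b'c'de' + ab'd'e' + ab'ce'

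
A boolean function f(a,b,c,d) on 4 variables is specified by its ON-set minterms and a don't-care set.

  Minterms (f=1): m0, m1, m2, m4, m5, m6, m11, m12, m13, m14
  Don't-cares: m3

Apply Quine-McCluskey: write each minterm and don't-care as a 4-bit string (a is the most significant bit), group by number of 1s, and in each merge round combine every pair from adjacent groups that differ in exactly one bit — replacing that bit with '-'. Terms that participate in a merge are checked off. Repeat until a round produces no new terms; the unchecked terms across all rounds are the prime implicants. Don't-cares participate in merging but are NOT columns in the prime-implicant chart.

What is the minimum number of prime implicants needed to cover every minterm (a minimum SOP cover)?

[col 0] 0000*, 0001*, 0010*, 0011*, 0100*, 0101*, 0110*, 1011*, 1100*, 1101*, 1110*
[col 1] -011, -100*, -101*, -110*, 0-00*, 0-01*, 0-10*, 00-0*, 00-1*, 000-*, 001-*, 01-0*, 010-*, 11-0*, 110-*
[col 2] -1-0, -10-, 0--0, 0-0-, 00--
Prime implicants: -011, -1-0, -10-, 0--0, 0-0-, 00--
PI chart (minterm → PIs covering it):
  0 | 0--0,0-0-,00--
  1 | 0-0-,00--
  2 | 0--0,00--
  4 | -1-0,-10-,0--0,0-0-
  5 | -10-,0-0-
  6 | -1-0,0--0
  11 | -011  (sole → essential)
  12 | -1-0,-10-
  13 | -10-  (sole → essential)
  14 | -1-0  (sole → essential)
Essential prime implicants: -011, -1-0, -10-
Petrick residual → 00--
Minimum SOP uses 4 PIs: b'cd + bd' + bc' + a'b'

4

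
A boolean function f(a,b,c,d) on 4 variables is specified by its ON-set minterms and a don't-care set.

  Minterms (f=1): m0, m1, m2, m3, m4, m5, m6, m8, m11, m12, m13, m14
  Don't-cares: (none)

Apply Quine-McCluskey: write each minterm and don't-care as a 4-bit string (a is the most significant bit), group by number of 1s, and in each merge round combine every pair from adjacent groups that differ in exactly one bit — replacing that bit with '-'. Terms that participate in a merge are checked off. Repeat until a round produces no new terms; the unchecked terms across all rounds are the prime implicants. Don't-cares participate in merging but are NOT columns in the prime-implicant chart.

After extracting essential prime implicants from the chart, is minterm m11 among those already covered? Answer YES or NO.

size-2^0 implicants → 0000(✓)  0001(✓)  0010(✓)  0011(✓)  0100(✓)  0101(✓)  0110(✓)  1000(✓)  1011(✓)  1100(✓)  1101(✓)  1110(✓)
size-2^1 implicants → -000(✓)  -011  -100(✓)  -101(✓)  -110(✓)  0-00(✓)  0-01(✓)  0-10(✓)  00-0(✓)  00-1(✓)  000-(✓)  001-(✓)  01-0(✓)  010-(✓)  1-00(✓)  11-0(✓)  110-(✓)
size-2^2 implicants → --00  -1-0  -10-  0--0  0-0-  00--
Unchecked terms (primes): --00, -011, -1-0, -10-, 0--0, 0-0-, 00--
Minterm coverage:
  m0 ⊆ --00,0--0,0-0-,00--
  m1 ⊆ 0-0-,00--
  m2 ⊆ 0--0,00--
  m3 ⊆ -011,00--
  m4 ⊆ --00,-1-0,-10-,0--0,0-0-
  m5 ⊆ -10-,0-0-
  m6 ⊆ -1-0,0--0
  m8 ⊆ --00 [E]
  m11 ⊆ -011 [E]
  m12 ⊆ --00,-1-0,-10-
  m13 ⊆ -10- [E]
  m14 ⊆ -1-0 [E]
E = {--00, -011, -1-0, -10-}

YES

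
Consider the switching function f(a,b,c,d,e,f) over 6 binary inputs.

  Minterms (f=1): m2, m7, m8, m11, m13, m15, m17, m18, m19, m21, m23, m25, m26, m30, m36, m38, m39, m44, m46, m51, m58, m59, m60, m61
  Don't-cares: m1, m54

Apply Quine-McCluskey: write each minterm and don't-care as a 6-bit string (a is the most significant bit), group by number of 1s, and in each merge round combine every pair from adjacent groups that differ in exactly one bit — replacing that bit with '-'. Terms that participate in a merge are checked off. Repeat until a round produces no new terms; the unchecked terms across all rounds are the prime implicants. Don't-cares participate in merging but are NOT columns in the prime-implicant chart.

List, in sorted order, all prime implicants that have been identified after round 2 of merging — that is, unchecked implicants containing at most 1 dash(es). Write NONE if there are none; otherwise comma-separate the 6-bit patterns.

-00111, -10011, -11010, 0-0001, 0-0010, 0-0111, 00-111, 001-11, 001000, 0011-1, 01-001, 01-010, 01001-, 011-10, 1-0110, 1-1100, 10011-, 11-011, 11101-, 11110-

Round 0: 000001✓ 000010✓ 000111✓ 001000 001011✓ 001101✓ 001111✓ 010001✓ 010010✓ 010011✓ 010101✓ 010111✓ 011001✓ 011010✓ 011110✓ 100100✓ 100110✓ 100111✓ 101100✓ 101110✓ 110011✓ 110110✓ 111010✓ 111011✓ 111100✓ 111101✓
Round 1: -00111 -10011 -11010 0-0001 0-0010 0-0111 00-111 001-11 0011-1 01-001 01-010 010-01✓ 010-11✓ 0100-1✓ 01001- 0101-1✓ 011-10 1-0110 1-1100 10-100✓ 10-110✓ 1001-0✓ 10011- 1011-0✓ 11-011 11101- 11110-
Round 2: 010--1 10-1-0
PIs = {-00111, -10011, -11010, 0-0001, 0-0010, 0-0111, 00-111, 001-11, 001000, 0011-1, 01-001, 01-010, 010--1, 01001-, 011-10, 1-0110, 1-1100, 10-1-0, 10011-, 11-011, 11101-, 11110-}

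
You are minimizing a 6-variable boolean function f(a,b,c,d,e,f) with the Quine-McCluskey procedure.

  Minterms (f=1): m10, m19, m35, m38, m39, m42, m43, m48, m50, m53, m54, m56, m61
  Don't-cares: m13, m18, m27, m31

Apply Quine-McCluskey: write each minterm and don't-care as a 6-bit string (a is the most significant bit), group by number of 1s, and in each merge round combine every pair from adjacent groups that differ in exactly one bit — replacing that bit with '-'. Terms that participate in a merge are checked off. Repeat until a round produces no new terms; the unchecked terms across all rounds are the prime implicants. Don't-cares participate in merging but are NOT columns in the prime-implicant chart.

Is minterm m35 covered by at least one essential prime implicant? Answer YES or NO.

NO

[col 0] 001010*, 001101, 010010*, 010011*, 011011*, 011111*, 100011*, 100110*, 100111*, 101010*, 101011*, 110000*, 110010*, 110101*, 110110*, 111000*, 111101*
[col 1] -01010, -10010, 01-011, 01001-, 011-11, 1-0110, 10-011, 100-11, 10011-, 10101-, 11-000, 11-101, 110-10, 1100-0
Prime implicants: -01010, -10010, 001101, 01-011, 01001-, 011-11, 1-0110, 10-011, 100-11, 10011-, 10101-, 11-000, 11-101, 110-10, 1100-0
PI chart (minterm → PIs covering it):
  10 | -01010  (sole → essential)
  19 | 01-011,01001-
  35 | 10-011,100-11
  38 | 1-0110,10011-
  39 | 100-11,10011-
  42 | -01010,10101-
  43 | 10-011,10101-
  48 | 11-000,1100-0
  50 | -10010,110-10,1100-0
  53 | 11-101  (sole → essential)
  54 | 1-0110,110-10
  56 | 11-000  (sole → essential)
  61 | 11-101  (sole → essential)
Essential prime implicants: -01010, 11-000, 11-101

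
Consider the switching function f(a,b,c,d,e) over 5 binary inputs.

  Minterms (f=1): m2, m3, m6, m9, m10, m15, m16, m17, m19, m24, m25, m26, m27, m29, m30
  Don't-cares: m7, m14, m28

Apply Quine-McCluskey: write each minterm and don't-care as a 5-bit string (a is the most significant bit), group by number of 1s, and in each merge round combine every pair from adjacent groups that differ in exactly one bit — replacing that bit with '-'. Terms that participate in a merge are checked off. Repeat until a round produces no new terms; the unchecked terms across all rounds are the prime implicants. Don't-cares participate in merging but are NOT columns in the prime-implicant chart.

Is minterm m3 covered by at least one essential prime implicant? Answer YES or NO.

NO

Round 0: 00010✓ 00011✓ 00110✓ 00111✓ 01001✓ 01010✓ 01110✓ 01111✓ 10000✓ 10001✓ 10011✓ 11000✓ 11001✓ 11010✓ 11011✓ 11100✓ 11101✓ 11110✓
Round 1: -0011 -1001 -1010✓ -1110✓ 0-010✓ 0-110✓ 0-111✓ 00-10✓ 00-11✓ 0001-✓ 0011-✓ 01-10✓ 0111-✓ 1-000✓ 1-001✓ 1-011✓ 100-1✓ 1000-✓ 11-00✓ 11-01✓ 11-10✓ 110-0✓ 110-1✓ 1100-✓ 1101-✓ 111-0✓ 1110-✓
Round 2: -1-10 0--10 0-11- 00-1- 1-0-1 1-00- 11--0 11-0- 110--
PIs = {-0011, -1-10, -1001, 0--10, 0-11-, 00-1-, 1-0-1, 1-00-, 11--0, 11-0-, 110--}
Coverage chart:
  m2: 0--10,00-1-
  m3: -0011,00-1-
  m6: 0--10,0-11-,00-1-
  m9: -1001 ←essential
  m10: -1-10,0--10
  m15: 0-11- ←essential
  m16: 1-00- ←essential
  m17: 1-0-1,1-00-
  m19: -0011,1-0-1
  m24: 1-00-,11--0,11-0-,110--
  m25: -1001,1-0-1,1-00-,11-0-,110--
  m26: -1-10,11--0,110--
  m27: 1-0-1,110--
  m29: 11-0- ←essential
  m30: -1-10,11--0
Essential: -1001, 0-11-, 1-00-, 11-0-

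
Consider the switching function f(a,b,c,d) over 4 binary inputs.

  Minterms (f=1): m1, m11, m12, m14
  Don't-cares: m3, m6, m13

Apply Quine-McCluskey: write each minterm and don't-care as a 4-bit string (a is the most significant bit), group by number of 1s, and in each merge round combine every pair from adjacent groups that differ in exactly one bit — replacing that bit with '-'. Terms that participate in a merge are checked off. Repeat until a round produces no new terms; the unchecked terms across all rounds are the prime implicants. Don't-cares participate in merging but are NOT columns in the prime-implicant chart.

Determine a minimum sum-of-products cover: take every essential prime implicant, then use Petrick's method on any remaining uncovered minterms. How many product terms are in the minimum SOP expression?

3

size-2^0 implicants → 0001(✓)  0011(✓)  0110(✓)  1011(✓)  1100(✓)  1101(✓)  1110(✓)
size-2^1 implicants → -011  -110  00-1  11-0  110-
Unchecked terms (primes): -011, -110, 00-1, 11-0, 110-
Minterm coverage:
  m1 ⊆ 00-1 [E]
  m11 ⊆ -011 [E]
  m12 ⊆ 11-0,110-
  m14 ⊆ -110,11-0
E = {-011, 00-1}
Petrick residual → 11-0
Cover = b'cd + a'b'd + abd'  |cover|=3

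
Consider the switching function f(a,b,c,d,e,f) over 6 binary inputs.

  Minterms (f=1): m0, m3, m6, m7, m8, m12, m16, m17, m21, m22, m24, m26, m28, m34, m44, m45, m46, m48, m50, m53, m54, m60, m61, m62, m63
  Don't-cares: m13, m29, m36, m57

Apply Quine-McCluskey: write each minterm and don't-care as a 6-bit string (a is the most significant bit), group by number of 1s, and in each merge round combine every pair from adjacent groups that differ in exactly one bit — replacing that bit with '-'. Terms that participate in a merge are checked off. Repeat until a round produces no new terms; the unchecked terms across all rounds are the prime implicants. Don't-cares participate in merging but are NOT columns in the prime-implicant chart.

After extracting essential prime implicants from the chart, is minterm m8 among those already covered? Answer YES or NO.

size-2^0 implicants → 000000(✓)  000011(✓)  000110(✓)  000111(✓)  001000(✓)  001100(✓)  001101(✓)  010000(✓)  010001(✓)  010101(✓)  010110(✓)  011000(✓)  011010(✓)  011100(✓)  011101(✓)  100010(✓)  100100(✓)  101100(✓)  101101(✓)  101110(✓)  110000(✓)  110010(✓)  110101(✓)  110110(✓)  111001(✓)  111100(✓)  111101(✓)  111110(✓)  111111(✓)
size-2^1 implicants → -01100(✓)  -01101(✓)  -10000  -10101(✓)  -10110  -11100(✓)  -11101(✓)  0-0000(✓)  0-0110  0-1000(✓)  0-1100(✓)  0-1101(✓)  00-000(✓)  000-11  00011-  001-00(✓)  00110-(✓)  01-000(✓)  01-101(✓)  010-01  01000-  011-00(✓)  0110-0  01110-(✓)  1-0010  1-1100(✓)  1-1101(✓)  1-1110(✓)  10-100  1011-0(✓)  10110-(✓)  11-101(✓)  11-110  110-10  1100-0  111-01  1111-0(✓)  1111-1(✓)  11110-(✓)  11111-(✓)
size-2^2 implicants → --1100(✓)  --1101(✓)  -0110-(✓)  -1-101  -1110-(✓)  0--000  0-1-00  0-110-(✓)  1-11-0  1-110-(✓)  1111--
size-2^3 implicants → --110-
Unchecked terms (primes): --110-, -1-101, -10000, -10110, 0--000, 0-0110, 0-1-00, 000-11, 00011-, 010-01, 01000-, 0110-0, 1-0010, 1-11-0, 10-100, 11-110, 110-10, 1100-0, 111-01, 1111--
Minterm coverage:
  m0 ⊆ 0--000 [E]
  m3 ⊆ 000-11 [E]
  m6 ⊆ 0-0110,00011-
  m7 ⊆ 000-11,00011-
  m8 ⊆ 0--000,0-1-00
  m12 ⊆ --110-,0-1-00
  m16 ⊆ -10000,0--000,01000-
  m17 ⊆ 010-01,01000-
  m21 ⊆ -1-101,010-01
  m22 ⊆ -10110,0-0110
  m24 ⊆ 0--000,0-1-00,0110-0
  m26 ⊆ 0110-0 [E]
  m28 ⊆ --110-,0-1-00
  m34 ⊆ 1-0010 [E]
  m44 ⊆ --110-,1-11-0,10-100
  m45 ⊆ --110- [E]
  m46 ⊆ 1-11-0 [E]
  m48 ⊆ -10000,1100-0
  m50 ⊆ 1-0010,110-10,1100-0
  m53 ⊆ -1-101 [E]
  m54 ⊆ -10110,11-110,110-10
  m60 ⊆ --110-,1-11-0,1111--
  m61 ⊆ --110-,-1-101,111-01,1111--
  m62 ⊆ 1-11-0,11-110,1111--
  m63 ⊆ 1111-- [E]
E = {--110-, -1-101, 0--000, 000-11, 0110-0, 1-0010, 1-11-0, 1111--}

YES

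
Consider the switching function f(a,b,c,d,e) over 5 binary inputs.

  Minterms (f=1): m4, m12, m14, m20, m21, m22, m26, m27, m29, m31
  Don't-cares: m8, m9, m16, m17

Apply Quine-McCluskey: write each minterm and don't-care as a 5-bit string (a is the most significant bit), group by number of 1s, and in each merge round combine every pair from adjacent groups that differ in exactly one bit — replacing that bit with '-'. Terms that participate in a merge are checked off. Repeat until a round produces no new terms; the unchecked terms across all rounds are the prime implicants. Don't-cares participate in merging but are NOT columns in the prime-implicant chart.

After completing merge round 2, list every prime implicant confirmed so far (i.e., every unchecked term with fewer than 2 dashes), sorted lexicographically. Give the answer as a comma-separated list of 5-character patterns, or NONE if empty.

-0100, 0-100, 01-00, 0100-, 011-0, 1-101, 101-0, 11-11, 1101-, 111-1

[col 0] 00100*, 01000*, 01001*, 01100*, 01110*, 10000*, 10001*, 10100*, 10101*, 10110*, 11010*, 11011*, 11101*, 11111*
[col 1] -0100, 0-100, 01-00, 0100-, 011-0, 1-101, 10-00*, 10-01*, 1000-*, 101-0, 1010-*, 11-11, 1101-, 111-1
[col 2] 10-0-
Prime implicants: -0100, 0-100, 01-00, 0100-, 011-0, 1-101, 10-0-, 101-0, 11-11, 1101-, 111-1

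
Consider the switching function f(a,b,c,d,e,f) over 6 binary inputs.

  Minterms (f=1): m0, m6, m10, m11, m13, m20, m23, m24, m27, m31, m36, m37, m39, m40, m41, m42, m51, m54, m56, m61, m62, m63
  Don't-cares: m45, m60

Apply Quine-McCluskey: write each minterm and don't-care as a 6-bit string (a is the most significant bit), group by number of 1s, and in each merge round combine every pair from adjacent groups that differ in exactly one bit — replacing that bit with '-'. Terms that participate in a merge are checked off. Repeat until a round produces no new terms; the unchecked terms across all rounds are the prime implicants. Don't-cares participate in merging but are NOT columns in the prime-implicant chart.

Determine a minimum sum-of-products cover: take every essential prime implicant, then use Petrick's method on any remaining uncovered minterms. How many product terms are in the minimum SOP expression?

14

Round 0: 000000 000110 001010✓ 001011✓ 001101✓ 010100 010111✓ 011000✓ 011011✓ 011111✓ 100100✓ 100101✓ 100111✓ 101000✓ 101001✓ 101010✓ 101101✓ 110011 110110✓ 111000✓ 111100✓ 111101✓ 111110✓ 111111✓
Round 1: -01010 -01101 -11000 -11111 0-1011 00101- 01-111 011-11 1-1000 1-1101 10-101 1001-1 10010- 101-01 1010-0 10100- 11-110 111-00 1111-0✓ 1111-1✓ 11110-✓ 11111-✓
Round 2: 1111--
PIs = {-01010, -01101, -11000, -11111, 0-1011, 000000, 000110, 00101-, 01-111, 010100, 011-11, 1-1000, 1-1101, 10-101, 1001-1, 10010-, 101-01, 1010-0, 10100-, 11-110, 110011, 111-00, 1111--}
Coverage chart:
  m0: 000000 ←essential
  m6: 000110 ←essential
  m10: -01010,00101-
  m11: 0-1011,00101-
  m13: -01101 ←essential
  m20: 010100 ←essential
  m23: 01-111 ←essential
  m24: -11000 ←essential
  m27: 0-1011,011-11
  m31: -11111,01-111,011-11
  m36: 10010- ←essential
  m37: 10-101,1001-1,10010-
  m39: 1001-1 ←essential
  m40: 1-1000,1010-0,10100-
  m41: 101-01,10100-
  m42: -01010,1010-0
  m51: 110011 ←essential
  m54: 11-110 ←essential
  m56: -11000,1-1000,111-00
  m61: 1-1101,1111--
  m62: 11-110,1111--
  m63: -11111,1111--
Essential: -01101, -11000, 000000, 000110, 01-111, 010100, 1001-1, 10010-, 11-110, 110011
Petrick residual → -01010, 0-1011, 10100-, 1111--
Min cover (14 terms): b'cd'ef' + b'cde'f + bcd'e'f' + a'cd'ef + a'b'c'd'e'f' + a'b'c'def' + a'bdef + a'bc'de'f' + ab'c'df + ab'c'de' + ab'cd'e' + abdef' + abc'd'ef + abcd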